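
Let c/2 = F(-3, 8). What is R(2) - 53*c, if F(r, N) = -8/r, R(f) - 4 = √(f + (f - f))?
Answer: -836/3 + √2 ≈ -277.25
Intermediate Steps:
R(f) = 4 + √f (R(f) = 4 + √(f + (f - f)) = 4 + √(f + 0) = 4 + √f)
c = 16/3 (c = 2*(-8/(-3)) = 2*(-8*(-⅓)) = 2*(8/3) = 16/3 ≈ 5.3333)
R(2) - 53*c = (4 + √2) - 53*16/3 = (4 + √2) - 848/3 = -836/3 + √2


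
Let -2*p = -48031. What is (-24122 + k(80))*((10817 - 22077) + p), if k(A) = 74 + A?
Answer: -305723824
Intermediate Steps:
p = 48031/2 (p = -½*(-48031) = 48031/2 ≈ 24016.)
(-24122 + k(80))*((10817 - 22077) + p) = (-24122 + (74 + 80))*((10817 - 22077) + 48031/2) = (-24122 + 154)*(-11260 + 48031/2) = -23968*25511/2 = -305723824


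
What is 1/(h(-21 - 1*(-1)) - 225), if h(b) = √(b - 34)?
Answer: -25/5631 - I*√6/16893 ≈ -0.0044397 - 0.000145*I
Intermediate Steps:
h(b) = √(-34 + b)
1/(h(-21 - 1*(-1)) - 225) = 1/(√(-34 + (-21 - 1*(-1))) - 225) = 1/(√(-34 + (-21 + 1)) - 225) = 1/(√(-34 - 20) - 225) = 1/(√(-54) - 225) = 1/(3*I*√6 - 225) = 1/(-225 + 3*I*√6)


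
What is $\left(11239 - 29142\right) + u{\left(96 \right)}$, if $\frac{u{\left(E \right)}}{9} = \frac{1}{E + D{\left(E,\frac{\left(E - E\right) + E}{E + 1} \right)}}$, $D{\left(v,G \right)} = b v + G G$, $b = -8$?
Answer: $- \frac{37677679459}{2104544} \approx -17903.0$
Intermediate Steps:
$D{\left(v,G \right)} = G^{2} - 8 v$ ($D{\left(v,G \right)} = - 8 v + G G = - 8 v + G^{2} = G^{2} - 8 v$)
$u{\left(E \right)} = \frac{9}{- 7 E + \frac{E^{2}}{\left(1 + E\right)^{2}}}$ ($u{\left(E \right)} = \frac{9}{E - \left(- \frac{\left(\left(E - E\right) + E\right)^{2}}{\left(E + 1\right)^{2}} + 8 E\right)} = \frac{9}{E - \left(- \frac{\left(0 + E\right)^{2}}{\left(1 + E\right)^{2}} + 8 E\right)} = \frac{9}{E - \left(- \frac{E^{2}}{\left(1 + E\right)^{2}} + 8 E\right)} = \frac{9}{E + \left(\frac{E^{2}}{\left(1 + E\right)^{2}} - 8 E\right)} = \frac{9}{E + \left(- 8 E + \frac{E^{2}}{\left(1 + E\right)^{2}}\right)} = \frac{9}{- 7 E + \frac{E^{2}}{\left(1 + E\right)^{2}}}$)
$\left(11239 - 29142\right) + u{\left(96 \right)} = \left(11239 - 29142\right) + \frac{9 \left(1 + 96\right)^{2}}{96 \left(96 - 7 \left(1 + 96\right)^{2}\right)} = -17903 + 9 \cdot \frac{1}{96} \cdot 97^{2} \frac{1}{96 - 7 \cdot 97^{2}} = -17903 + 9 \cdot \frac{1}{96} \cdot 9409 \frac{1}{96 - 65863} = -17903 + 9 \cdot \frac{1}{96} \cdot 9409 \frac{1}{-65767} = -17903 + 9 \cdot \frac{1}{96} \cdot 9409 \left(- \frac{1}{65767}\right) = -17903 - \frac{28227}{2104544} = - \frac{37677679459}{2104544}$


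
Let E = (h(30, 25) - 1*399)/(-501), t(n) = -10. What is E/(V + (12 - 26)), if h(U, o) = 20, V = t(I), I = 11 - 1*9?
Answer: -379/12024 ≈ -0.031520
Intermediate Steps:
I = 2 (I = 11 - 9 = 2)
V = -10
E = 379/501 (E = (20 - 1*399)/(-501) = (20 - 399)*(-1/501) = -379*(-1/501) = 379/501 ≈ 0.75649)
E/(V + (12 - 26)) = 379/(501*(-10 + (12 - 26))) = 379/(501*(-10 - 14)) = (379/501)/(-24) = (379/501)*(-1/24) = -379/12024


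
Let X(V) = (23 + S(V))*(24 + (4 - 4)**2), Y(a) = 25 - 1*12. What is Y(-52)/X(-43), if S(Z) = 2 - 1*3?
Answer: 13/528 ≈ 0.024621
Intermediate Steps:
S(Z) = -1 (S(Z) = 2 - 3 = -1)
Y(a) = 13 (Y(a) = 25 - 12 = 13)
X(V) = 528 (X(V) = (23 - 1)*(24 + (4 - 4)**2) = 22*(24 + 0**2) = 22*(24 + 0) = 22*24 = 528)
Y(-52)/X(-43) = 13/528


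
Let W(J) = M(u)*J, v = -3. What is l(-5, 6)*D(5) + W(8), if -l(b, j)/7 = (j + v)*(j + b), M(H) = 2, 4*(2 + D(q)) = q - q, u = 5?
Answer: 58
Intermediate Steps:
D(q) = -2 (D(q) = -2 + (q - q)/4 = -2 + (1/4)*0 = -2 + 0 = -2)
W(J) = 2*J
l(b, j) = -7*(-3 + j)*(b + j) (l(b, j) = -7*(j - 3)*(j + b) = -7*(-3 + j)*(b + j))
l(-5, 6)*D(5) + W(8) = (-7*6**2 + 21*(-5) + 21*6 - 7*(-5)*6)*(-2) + 2*8 = (-7*36 - 105 + 126 + 210)*(-2) + 16 = (-252 - 105 + 126 + 210)*(-2) + 16 = -21*(-2) + 16 = 42 + 16 = 58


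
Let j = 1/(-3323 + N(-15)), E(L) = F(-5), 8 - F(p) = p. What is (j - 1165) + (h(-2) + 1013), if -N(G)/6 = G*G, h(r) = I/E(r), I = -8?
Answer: -9271245/60749 ≈ -152.62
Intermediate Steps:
F(p) = 8 - p
E(L) = 13 (E(L) = 8 - 1*(-5) = 8 + 5 = 13)
h(r) = -8/13
N(G) = -6*G² (N(G) = -6*G*G = -6*G²)
j = -1/4673 (j = 1/(-3323 - 6*(-15)²) = 1/(-3323 - 6*225) = 1/(-3323 - 1350) = 1/(-4673) = -1/4673 ≈ -0.00021400)
(j - 1165) + (h(-2) + 1013) = (-1/4673 - 1165) + (-8/13 + 1013) = -5444046/4673 + 13161/13 = -9271245/60749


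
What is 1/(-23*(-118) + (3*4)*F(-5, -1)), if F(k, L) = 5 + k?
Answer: 1/2714 ≈ 0.00036846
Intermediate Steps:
1/(-23*(-118) + (3*4)*F(-5, -1)) = 1/(-23*(-118) + (3*4)*(5 - 5)) = 1/(2714 + 12*0) = 1/(2714 + 0) = 1/2714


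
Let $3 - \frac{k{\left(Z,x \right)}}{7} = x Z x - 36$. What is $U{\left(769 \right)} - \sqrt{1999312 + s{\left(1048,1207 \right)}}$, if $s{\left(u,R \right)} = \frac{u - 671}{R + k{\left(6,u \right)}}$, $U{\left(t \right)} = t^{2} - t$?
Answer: $590592 - \frac{\sqrt{1063497380121028092738}}{23063644} \approx 5.8918 \cdot 10^{5}$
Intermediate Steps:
$k{\left(Z,x \right)} = 273 - 7 Z x^{2}$ ($k{\left(Z,x \right)} = 21 - 7 \left(x Z x - 36\right) = 21 - 7 \left(Z x x - 36\right) = 21 - 7 \left(Z x^{2} - 36\right) = 21 - 7 \left(-36 + Z x^{2}\right) = 21 - \left(-252 + 7 Z x^{2}\right) = 273 - 7 Z x^{2}$)
$s{\left(u,R \right)} = \frac{-671 + u}{273 + R - 42 u^{2}}$ ($s{\left(u,R \right)} = \frac{u - 671}{R + \left(273 - 42 u^{2}\right)} = \frac{-671 + u}{R - \left(-273 + 42 u^{2}\right)} = \frac{-671 + u}{273 + R - 42 u^{2}}$)
$U{\left(769 \right)} - \sqrt{1999312 + s{\left(1048,1207 \right)}} = 769 \left(-1 + 769\right) - \sqrt{1999312 + \frac{-671 + 1048}{273 + 1207 - 42 \cdot 1048^{2}}} = 769 \cdot 768 - \sqrt{1999312 + \frac{1}{273 + 1207 - 46128768} \cdot 377} = 590592 - \sqrt{1999312 + \frac{1}{273 + 1207 - 46128768} \cdot 377} = 590592 - \sqrt{1999312 + \frac{1}{-46127288} \cdot 377} = 590592 - \sqrt{1999312 - \frac{377}{46127288}} = 590592 - \sqrt{\frac{92222840425479}{46127288}} = 590592 - \frac{\sqrt{1063497380121028092738}}{23063644}$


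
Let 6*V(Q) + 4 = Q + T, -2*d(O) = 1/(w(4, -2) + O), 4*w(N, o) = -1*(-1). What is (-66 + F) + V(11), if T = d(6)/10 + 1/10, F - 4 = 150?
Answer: 44591/500 ≈ 89.182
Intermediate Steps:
F = 154 (F = 4 + 150 = 154)
w(N, o) = ¼ (w(N, o) = (-1*(-1))/4 = (¼)*1 = ¼)
d(O) = -1/(2*(¼ + O))
T = 23/250 (T = -2/(1 + 4*6)/10 + 1/10 = -2/(1 + 24)*(⅒) + 1*(⅒) = -2/25*(⅒) + ⅒ = -2*1/25*(⅒) + ⅒ = -2/25*⅒ + ⅒ = -1/125 + ⅒ = 23/250 ≈ 0.092000)
V(Q) = -977/1500 + Q/6 (V(Q) = -⅔ + (Q + 23/250)/6 = -⅔ + (23/250 + Q)/6 = -⅔ + (23/1500 + Q/6) = -977/1500 + Q/6)
(-66 + F) + V(11) = (-66 + 154) + (-977/1500 + (⅙)*11) = 88 + (-977/1500 + 11/6) = 88 + 591/500 = 44591/500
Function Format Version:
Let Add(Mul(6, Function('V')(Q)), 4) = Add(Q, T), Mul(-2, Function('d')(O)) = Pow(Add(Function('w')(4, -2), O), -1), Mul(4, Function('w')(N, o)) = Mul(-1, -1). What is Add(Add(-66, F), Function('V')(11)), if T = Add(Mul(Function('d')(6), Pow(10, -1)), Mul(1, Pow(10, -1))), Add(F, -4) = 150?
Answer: Rational(44591, 500) ≈ 89.182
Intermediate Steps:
F = 154 (F = Add(4, 150) = 154)
Function('w')(N, o) = Rational(1, 4) (Function('w')(N, o) = Mul(Rational(1, 4), Mul(-1, -1)) = Mul(Rational(1, 4), 1) = Rational(1, 4))
Function('d')(O) = Mul(Rational(-1, 2), Pow(Add(Rational(1, 4), O), -1))
T = Rational(23, 250) (T = Add(Mul(Mul(-2, Pow(Add(1, Mul(4, 6)), -1)), Pow(10, -1)), Mul(1, Pow(10, -1))) = Add(Mul(Mul(-2, Pow(Add(1, 24), -1)), Rational(1, 10)), Mul(1, Rational(1, 10))) = Add(Mul(Mul(-2, Pow(25, -1)), Rational(1, 10)), Rational(1, 10)) = Add(Mul(Mul(-2, Rational(1, 25)), Rational(1, 10)), Rational(1, 10)) = Add(Mul(Rational(-2, 25), Rational(1, 10)), Rational(1, 10)) = Add(Rational(-1, 125), Rational(1, 10)) = Rational(23, 250) ≈ 0.092000)
Function('V')(Q) = Add(Rational(-977, 1500), Mul(Rational(1, 6), Q)) (Function('V')(Q) = Add(Rational(-2, 3), Mul(Rational(1, 6), Add(Q, Rational(23, 250)))) = Add(Rational(-2, 3), Mul(Rational(1, 6), Add(Rational(23, 250), Q))) = Add(Rational(-2, 3), Add(Rational(23, 1500), Mul(Rational(1, 6), Q))) = Add(Rational(-977, 1500), Mul(Rational(1, 6), Q)))
Add(Add(-66, F), Function('V')(11)) = Add(Add(-66, 154), Add(Rational(-977, 1500), Mul(Rational(1, 6), 11))) = Add(88, Add(Rational(-977, 1500), Rational(11, 6))) = Add(88, Rational(591, 500)) = Rational(44591, 500)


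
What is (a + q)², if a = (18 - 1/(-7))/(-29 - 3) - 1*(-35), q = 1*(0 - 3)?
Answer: 49575681/50176 ≈ 988.04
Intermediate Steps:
q = -3 (q = 1*(-3) = -3)
a = 7713/224 (a = (18 - 1*(-⅐))/(-32) + 35 = (18 + ⅐)*(-1/32) + 35 = (127/7)*(-1/32) + 35 = -127/224 + 35 = 7713/224 ≈ 34.433)
(a + q)² = (7713/224 - 3)² = (7041/224)² = 49575681/50176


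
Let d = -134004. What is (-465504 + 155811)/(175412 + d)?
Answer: -309693/41408 ≈ -7.4791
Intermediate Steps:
(-465504 + 155811)/(175412 + d) = (-465504 + 155811)/(175412 - 134004) = -309693/41408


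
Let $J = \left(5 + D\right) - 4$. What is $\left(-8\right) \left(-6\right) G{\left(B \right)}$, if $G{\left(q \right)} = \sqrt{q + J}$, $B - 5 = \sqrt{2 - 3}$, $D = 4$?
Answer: $48 \sqrt{10 + i} \approx 151.98 + 7.58 i$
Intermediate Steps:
$B = 5 + i$ ($B = 5 + \sqrt{2 - 3} = 5 + \sqrt{-1} = 5 + i \approx 5.0 + 1.0 i$)
$J = 5$ ($J = \left(5 + 4\right) - 4 = 9 - 4 = 5$)
$G{\left(q \right)} = \sqrt{5 + q}$ ($G{\left(q \right)} = \sqrt{q + 5} = \sqrt{5 + q}$)
$\left(-8\right) \left(-6\right) G{\left(B \right)} = \left(-8\right) \left(-6\right) \sqrt{5 + \left(5 + i\right)} = 48 \sqrt{10 + i}$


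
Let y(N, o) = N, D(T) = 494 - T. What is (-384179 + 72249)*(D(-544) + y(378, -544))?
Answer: -441692880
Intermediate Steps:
(-384179 + 72249)*(D(-544) + y(378, -544)) = (-384179 + 72249)*((494 - 1*(-544)) + 378) = -311930*((494 + 544) + 378) = -311930*(1038 + 378) = -311930*1416 = -441692880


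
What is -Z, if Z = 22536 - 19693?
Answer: -2843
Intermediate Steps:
Z = 2843
-Z = -1*2843 = -2843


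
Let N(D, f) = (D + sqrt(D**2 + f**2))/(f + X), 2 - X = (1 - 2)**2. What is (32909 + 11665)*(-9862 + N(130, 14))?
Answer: -439202480 + 29716*sqrt(4274)/5 ≈ -4.3881e+8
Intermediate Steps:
X = 1 (X = 2 - (1 - 2)**2 = 2 - 1*(-1)**2 = 2 - 1*1 = 2 - 1 = 1)
N(D, f) = (D + sqrt(D**2 + f**2))/(1 + f) (N(D, f) = (D + sqrt(D**2 + f**2))/(f + 1) = (D + sqrt(D**2 + f**2))/(1 + f))
(32909 + 11665)*(-9862 + N(130, 14)) = (32909 + 11665)*(-9862 + (130 + sqrt(130**2 + 14**2))/(1 + 14)) = 44574*(-9862 + (130 + sqrt(16900 + 196))/15) = 44574*(-9862 + (130 + sqrt(17096))/15) = 44574*(-9862 + (130 + 2*sqrt(4274))/15) = 44574*(-9862 + (26/3 + 2*sqrt(4274)/15)) = 44574*(-29560/3 + 2*sqrt(4274)/15) = -439202480 + 29716*sqrt(4274)/5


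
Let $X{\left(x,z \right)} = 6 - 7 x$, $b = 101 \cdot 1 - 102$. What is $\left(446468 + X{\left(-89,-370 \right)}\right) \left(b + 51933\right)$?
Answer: $23218641404$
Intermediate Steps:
$b = -1$ ($b = 101 - 102 = -1$)
$\left(446468 + X{\left(-89,-370 \right)}\right) \left(b + 51933\right) = \left(446468 + \left(6 - -623\right)\right) \left(-1 + 51933\right) = \left(446468 + \left(6 + 623\right)\right) 51932 = \left(446468 + 629\right) 51932 = 447097 \cdot 51932 = 23218641404$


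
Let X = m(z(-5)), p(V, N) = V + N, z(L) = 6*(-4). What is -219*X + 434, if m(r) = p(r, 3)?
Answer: 5033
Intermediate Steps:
z(L) = -24
p(V, N) = N + V
m(r) = 3 + r
X = -21 (X = 3 - 24 = -21)
-219*X + 434 = -219*(-21) + 434 = 4599 + 434 = 5033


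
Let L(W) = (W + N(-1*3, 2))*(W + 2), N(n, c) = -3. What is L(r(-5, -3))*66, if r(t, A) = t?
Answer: 1584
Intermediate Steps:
L(W) = (-3 + W)*(2 + W) (L(W) = (W - 3)*(W + 2) = (-3 + W)*(2 + W))
L(r(-5, -3))*66 = (-6 + (-5)**2 - 1*(-5))*66 = (-6 + 25 + 5)*66 = 24*66 = 1584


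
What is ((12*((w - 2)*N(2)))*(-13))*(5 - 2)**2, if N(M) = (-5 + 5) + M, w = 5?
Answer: -8424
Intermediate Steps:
N(M) = M (N(M) = 0 + M = M)
((12*((w - 2)*N(2)))*(-13))*(5 - 2)**2 = ((12*((5 - 2)*2))*(-13))*(5 - 2)**2 = ((12*(3*2))*(-13))*3**2 = ((12*6)*(-13))*9 = (72*(-13))*9 = -936*9 = -8424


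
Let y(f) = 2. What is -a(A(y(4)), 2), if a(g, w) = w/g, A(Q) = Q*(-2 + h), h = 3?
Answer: -1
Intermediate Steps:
A(Q) = Q (A(Q) = Q*(-2 + 3) = Q*1 = Q)
-a(A(y(4)), 2) = -2/2 = -1*1 = -1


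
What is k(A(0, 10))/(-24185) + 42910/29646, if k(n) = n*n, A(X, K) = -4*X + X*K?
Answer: 21455/14823 ≈ 1.4474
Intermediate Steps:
A(X, K) = -4*X + K*X
k(n) = n**2
k(A(0, 10))/(-24185) + 42910/29646 = (0*(-4 + 10))**2/(-24185) + 42910/29646 = (0*6)**2*(-1/24185) + 42910*(1/29646) = 0**2*(-1/24185) + 21455/14823 = 0*(-1/24185) + 21455/14823 = 0 + 21455/14823 = 21455/14823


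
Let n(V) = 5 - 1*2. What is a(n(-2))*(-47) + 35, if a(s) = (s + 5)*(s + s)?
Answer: -2221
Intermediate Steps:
n(V) = 3 (n(V) = 5 - 2 = 3)
a(s) = 2*s*(5 + s) (a(s) = (5 + s)*(2*s) = 2*s*(5 + s))
a(n(-2))*(-47) + 35 = (2*3*(5 + 3))*(-47) + 35 = (2*3*8)*(-47) + 35 = 48*(-47) + 35 = -2256 + 35 = -2221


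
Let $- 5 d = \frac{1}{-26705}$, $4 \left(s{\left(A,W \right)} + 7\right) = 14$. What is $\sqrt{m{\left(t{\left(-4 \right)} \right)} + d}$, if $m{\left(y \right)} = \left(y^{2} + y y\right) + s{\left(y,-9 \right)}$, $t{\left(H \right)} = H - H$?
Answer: $\frac{i \sqrt{203758714}}{7630} \approx 1.8708 i$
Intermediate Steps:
$t{\left(H \right)} = 0$
$s{\left(A,W \right)} = - \frac{7}{2}$ ($s{\left(A,W \right)} = -7 + \frac{1}{4} \cdot 14 = -7 + \frac{7}{2} = - \frac{7}{2}$)
$d = \frac{1}{133525}$ ($d = - \frac{1}{5 \left(-26705\right)} = \left(- \frac{1}{5}\right) \left(- \frac{1}{26705}\right) = \frac{1}{133525} \approx 7.4892 \cdot 10^{-6}$)
$m{\left(y \right)} = - \frac{7}{2} + 2 y^{2}$ ($m{\left(y \right)} = \left(y^{2} + y y\right) - \frac{7}{2} = \left(y^{2} + y^{2}\right) - \frac{7}{2} = 2 y^{2} - \frac{7}{2} = - \frac{7}{2} + 2 y^{2}$)
$\sqrt{m{\left(t{\left(-4 \right)} \right)} + d} = \sqrt{\left(- \frac{7}{2} + 2 \cdot 0^{2}\right) + \frac{1}{133525}} = \sqrt{\left(- \frac{7}{2} + 2 \cdot 0\right) + \frac{1}{133525}} = \sqrt{\left(- \frac{7}{2} + 0\right) + \frac{1}{133525}} = \sqrt{- \frac{7}{2} + \frac{1}{133525}} = \sqrt{- \frac{934673}{267050}} = \frac{i \sqrt{203758714}}{7630}$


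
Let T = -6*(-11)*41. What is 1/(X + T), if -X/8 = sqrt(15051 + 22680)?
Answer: 451/817942 + 2*sqrt(37731)/1226913 ≈ 0.00086802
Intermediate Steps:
T = 2706 (T = 66*41 = 2706)
X = -8*sqrt(37731) (X = -8*sqrt(15051 + 22680) = -8*sqrt(37731) ≈ -1554.0)
1/(X + T) = 1/(-8*sqrt(37731) + 2706) = 1/(2706 - 8*sqrt(37731))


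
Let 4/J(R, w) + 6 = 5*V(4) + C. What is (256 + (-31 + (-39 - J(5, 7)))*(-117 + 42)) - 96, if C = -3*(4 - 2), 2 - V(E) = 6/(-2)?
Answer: 70630/13 ≈ 5433.1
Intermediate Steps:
V(E) = 5 (V(E) = 2 - 6/(-2) = 2 - 6*(-1)/2 = 2 - 1*(-3) = 2 + 3 = 5)
C = -6 (C = -3*2 = -6)
J(R, w) = 4/13 (J(R, w) = 4/(-6 + (5*5 - 6)) = 4/(-6 + (25 - 6)) = 4/(-6 + 19) = 4/13)
(256 + (-31 + (-39 - J(5, 7)))*(-117 + 42)) - 96 = (256 + (-31 + (-39 - 1*4/13))*(-117 + 42)) - 96 = (256 + (-31 + (-39 - 4/13))*(-75)) - 96 = (256 + (-31 - 511/13)*(-75)) - 96 = (256 - 914/13*(-75)) - 96 = (256 + 68550/13) - 96 = 71878/13 - 96 = 70630/13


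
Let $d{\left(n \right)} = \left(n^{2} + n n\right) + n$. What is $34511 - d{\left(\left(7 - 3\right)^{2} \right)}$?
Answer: $33983$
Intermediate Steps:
$d{\left(n \right)} = n + 2 n^{2}$ ($d{\left(n \right)} = \left(n^{2} + n^{2}\right) + n = 2 n^{2} + n = n + 2 n^{2}$)
$34511 - d{\left(\left(7 - 3\right)^{2} \right)} = 34511 - \left(7 - 3\right)^{2} \left(1 + 2 \left(7 - 3\right)^{2}\right) = 34511 - 4^{2} \left(1 + 2 \cdot 4^{2}\right) = 34511 - 16 \left(1 + 2 \cdot 16\right) = 34511 - 16 \left(1 + 32\right) = 34511 - 16 \cdot 33 = 34511 - 528 = 33983$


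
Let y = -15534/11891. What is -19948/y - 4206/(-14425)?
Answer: 1710849698452/112038975 ≈ 15270.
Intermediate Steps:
y = -15534/11891 (y = -15534*1/11891 = -15534/11891 ≈ -1.3064)
-19948/y - 4206/(-14425) = -19948/(-15534/11891) - 4206/(-14425) = -19948*(-11891/15534) - 4206*(-1/14425) = 118600834/7767 + 4206/14425 = 1710849698452/112038975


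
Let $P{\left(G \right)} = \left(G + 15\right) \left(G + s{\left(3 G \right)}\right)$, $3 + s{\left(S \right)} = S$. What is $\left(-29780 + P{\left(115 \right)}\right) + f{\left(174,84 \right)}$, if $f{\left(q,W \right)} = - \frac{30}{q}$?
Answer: $\frac{859265}{29} \approx 29630.0$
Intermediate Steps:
$s{\left(S \right)} = -3 + S$
$P{\left(G \right)} = \left(-3 + 4 G\right) \left(15 + G\right)$ ($P{\left(G \right)} = \left(G + 15\right) \left(G + \left(-3 + 3 G\right)\right) = \left(15 + G\right) \left(-3 + 4 G\right) = \left(-3 + 4 G\right) \left(15 + G\right)$)
$\left(-29780 + P{\left(115 \right)}\right) + f{\left(174,84 \right)} = \left(-29780 + \left(-45 + 4 \cdot 115^{2} + 57 \cdot 115\right)\right) - \frac{30}{174} = \left(-29780 + \left(-45 + 4 \cdot 13225 + 6555\right)\right) - \frac{5}{29} = \left(-29780 + \left(-45 + 52900 + 6555\right)\right) - \frac{5}{29} = \left(-29780 + 59410\right) - \frac{5}{29} = 29630 - \frac{5}{29} = \frac{859265}{29}$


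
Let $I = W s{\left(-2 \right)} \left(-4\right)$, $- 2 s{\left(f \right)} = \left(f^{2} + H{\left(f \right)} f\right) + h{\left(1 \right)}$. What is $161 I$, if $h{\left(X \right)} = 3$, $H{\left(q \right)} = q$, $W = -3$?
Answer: $-10626$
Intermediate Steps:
$s{\left(f \right)} = - \frac{3}{2} - f^{2}$ ($s{\left(f \right)} = - \frac{\left(f^{2} + f f\right) + 3}{2} = - \frac{\left(f^{2} + f^{2}\right) + 3}{2} = - \frac{2 f^{2} + 3}{2} = - \frac{3 + 2 f^{2}}{2} = - \frac{3}{2} - f^{2}$)
$I = -66$ ($I = - 3 \left(- \frac{3}{2} - \left(-2\right)^{2}\right) \left(-4\right) = - 3 \left(- \frac{3}{2} - 4\right) \left(-4\right) = \left(-3\right) \left(- \frac{11}{2}\right) \left(-4\right) = \frac{33}{2} \left(-4\right) = -66$)
$161 I = 161 \left(-66\right) = -10626$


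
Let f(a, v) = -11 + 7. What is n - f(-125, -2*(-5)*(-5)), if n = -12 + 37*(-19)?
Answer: -711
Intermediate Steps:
f(a, v) = -4
n = -715 (n = -12 - 703 = -715)
n - f(-125, -2*(-5)*(-5)) = -715 - 1*(-4) = -715 + 4 = -711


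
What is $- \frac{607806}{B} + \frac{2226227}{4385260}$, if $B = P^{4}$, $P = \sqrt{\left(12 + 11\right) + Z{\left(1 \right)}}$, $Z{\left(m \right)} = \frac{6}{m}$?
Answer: $- \frac{2663515082653}{3688003660} \approx -722.21$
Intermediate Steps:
$P = \sqrt{29}$ ($P = \sqrt{\left(12 + 11\right) + \frac{6}{1}} = \sqrt{23 + 6 \cdot 1} = \sqrt{23 + 6} = \sqrt{29} \approx 5.3852$)
$B = 841$ ($B = \left(\sqrt{29}\right)^{4} = 841$)
$- \frac{607806}{B} + \frac{2226227}{4385260} = - \frac{607806}{841} + \frac{2226227}{4385260} = - \frac{2663515082653}{3688003660}$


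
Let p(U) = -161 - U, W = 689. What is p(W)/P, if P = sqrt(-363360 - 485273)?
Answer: 850*I*sqrt(848633)/848633 ≈ 0.9227*I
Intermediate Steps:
P = I*sqrt(848633) (P = sqrt(-848633) = I*sqrt(848633) ≈ 921.21*I)
p(W)/P = (-161 - 1*689)/((I*sqrt(848633))) = (-161 - 689)*(-I*sqrt(848633)/848633) = -(-850)*I*sqrt(848633)/848633 = 850*I*sqrt(848633)/848633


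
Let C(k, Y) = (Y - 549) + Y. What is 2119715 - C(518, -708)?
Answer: 2121680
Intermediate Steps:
C(k, Y) = -549 + 2*Y (C(k, Y) = (-549 + Y) + Y = -549 + 2*Y)
2119715 - C(518, -708) = 2119715 - (-549 + 2*(-708)) = 2119715 - (-549 - 1416) = 2119715 - 1*(-1965) = 2119715 + 1965 = 2121680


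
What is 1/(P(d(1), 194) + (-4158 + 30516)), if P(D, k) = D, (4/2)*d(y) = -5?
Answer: 2/52711 ≈ 3.7943e-5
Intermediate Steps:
d(y) = -5/2 (d(y) = (½)*(-5) = -5/2)
1/(P(d(1), 194) + (-4158 + 30516)) = 1/(-5/2 + (-4158 + 30516)) = 1/(-5/2 + 26358) = 1/(52711/2) = 2/52711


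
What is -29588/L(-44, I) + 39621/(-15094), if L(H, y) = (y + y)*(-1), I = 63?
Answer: 220804513/950922 ≈ 232.20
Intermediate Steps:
L(H, y) = -2*y (L(H, y) = (2*y)*(-1) = -2*y)
-29588/L(-44, I) + 39621/(-15094) = -29588/((-2*63)) + 39621/(-15094) = -29588/(-126) + 39621*(-1/15094) = -29588*(-1/126) - 39621/15094 = 14794/63 - 39621/15094 = 220804513/950922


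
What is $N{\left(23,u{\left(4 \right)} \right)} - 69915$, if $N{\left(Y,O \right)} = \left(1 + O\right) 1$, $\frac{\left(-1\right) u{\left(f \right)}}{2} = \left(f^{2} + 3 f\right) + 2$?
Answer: $-69974$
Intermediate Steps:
$u{\left(f \right)} = -4 - 6 f - 2 f^{2}$ ($u{\left(f \right)} = - 2 \left(\left(f^{2} + 3 f\right) + 2\right) = - 2 \left(2 + f^{2} + 3 f\right) = -4 - 6 f - 2 f^{2}$)
$N{\left(Y,O \right)} = 1 + O$
$N{\left(23,u{\left(4 \right)} \right)} - 69915 = \left(1 - \left(28 + 32\right)\right) - 69915 = \left(1 - 60\right) - 69915 = -59 - 69915 = -69974$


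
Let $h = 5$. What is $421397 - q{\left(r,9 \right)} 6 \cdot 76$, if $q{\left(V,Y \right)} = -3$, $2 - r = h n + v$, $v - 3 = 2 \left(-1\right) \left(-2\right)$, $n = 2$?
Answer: $422765$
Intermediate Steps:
$v = 7$ ($v = 3 + 2 \left(-1\right) \left(-2\right) = 3 - -4 = 3 + 4 = 7$)
$r = -15$ ($r = 2 - \left(5 \cdot 2 + 7\right) = 2 - \left(10 + 7\right) = 2 - 17 = -15$)
$421397 - q{\left(r,9 \right)} 6 \cdot 76 = 421397 - \left(-3\right) 6 \cdot 76 = 421397 - \left(-18\right) 76 = 421397 - -1368 = 421397 + 1368 = 422765$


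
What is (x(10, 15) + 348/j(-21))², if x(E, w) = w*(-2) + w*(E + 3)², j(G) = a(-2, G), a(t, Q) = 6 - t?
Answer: 25979409/4 ≈ 6.4948e+6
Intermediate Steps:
j(G) = 8 (j(G) = 6 - 1*(-2) = 6 + 2 = 8)
x(E, w) = -2*w + w*(3 + E)²
(x(10, 15) + 348/j(-21))² = (15*(-2 + (3 + 10)²) + 348/8)² = (15*(-2 + 13²) + 348*(⅛))² = (15*(-2 + 169) + 87/2)² = (15*167 + 87/2)² = (2505 + 87/2)² = (5097/2)² = 25979409/4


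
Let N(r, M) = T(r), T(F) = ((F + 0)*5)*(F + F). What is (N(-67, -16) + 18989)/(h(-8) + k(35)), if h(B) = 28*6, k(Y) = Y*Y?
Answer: 321/7 ≈ 45.857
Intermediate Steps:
k(Y) = Y²
h(B) = 168
T(F) = 10*F² (T(F) = (F*5)*(2*F) = (5*F)*(2*F) = 10*F²)
N(r, M) = 10*r²
(N(-67, -16) + 18989)/(h(-8) + k(35)) = (10*(-67)² + 18989)/(168 + 35²) = (10*4489 + 18989)/(168 + 1225) = (44890 + 18989)/1393 = 63879*(1/1393) = 321/7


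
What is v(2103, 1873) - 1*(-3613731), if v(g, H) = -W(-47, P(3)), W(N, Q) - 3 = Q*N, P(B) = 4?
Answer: 3613916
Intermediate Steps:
W(N, Q) = 3 + N*Q (W(N, Q) = 3 + Q*N = 3 + N*Q)
v(g, H) = 185 (v(g, H) = -(3 - 47*4) = -(3 - 188) = -1*(-185) = 185)
v(2103, 1873) - 1*(-3613731) = 185 - 1*(-3613731) = 185 + 3613731 = 3613916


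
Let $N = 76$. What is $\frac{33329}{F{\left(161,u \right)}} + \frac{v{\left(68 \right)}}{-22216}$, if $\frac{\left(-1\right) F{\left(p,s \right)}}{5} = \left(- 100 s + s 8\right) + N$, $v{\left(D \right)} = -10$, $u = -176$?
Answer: $- \frac{46226479}{112940590} \approx -0.4093$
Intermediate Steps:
$F{\left(p,s \right)} = -380 + 460 s$ ($F{\left(p,s \right)} = - 5 \left(\left(- 100 s + s 8\right) + 76\right) = - 5 \left(\left(- 100 s + 8 s\right) + 76\right) = - 5 \left(- 92 s + 76\right) = - 5 \left(76 - 92 s\right) = -380 + 460 s$)
$\frac{33329}{F{\left(161,u \right)}} + \frac{v{\left(68 \right)}}{-22216} = \frac{33329}{-380 + 460 \left(-176\right)} - \frac{10}{-22216} = \frac{33329}{-380 - 80960} - - \frac{5}{11108} = \frac{33329}{-81340} + \frac{5}{11108} = 33329 \left(- \frac{1}{81340}\right) + \frac{5}{11108} = - \frac{33329}{81340} + \frac{5}{11108} = - \frac{46226479}{112940590}$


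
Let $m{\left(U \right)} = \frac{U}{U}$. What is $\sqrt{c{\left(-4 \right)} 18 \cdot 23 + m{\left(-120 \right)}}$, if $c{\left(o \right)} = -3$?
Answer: $i \sqrt{1241} \approx 35.228 i$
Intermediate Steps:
$m{\left(U \right)} = 1$
$\sqrt{c{\left(-4 \right)} 18 \cdot 23 + m{\left(-120 \right)}} = \sqrt{\left(-3\right) 18 \cdot 23 + 1} = \sqrt{\left(-54\right) 23 + 1} = \sqrt{-1242 + 1} = \sqrt{-1241} = i \sqrt{1241}$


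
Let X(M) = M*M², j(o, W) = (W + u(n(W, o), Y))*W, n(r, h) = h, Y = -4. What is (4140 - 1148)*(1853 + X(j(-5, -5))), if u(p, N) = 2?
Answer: 15642176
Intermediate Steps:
j(o, W) = W*(2 + W) (j(o, W) = (W + 2)*W = (2 + W)*W = W*(2 + W))
X(M) = M³
(4140 - 1148)*(1853 + X(j(-5, -5))) = (4140 - 1148)*(1853 + (-5*(2 - 5))³) = 2992*(1853 + (-5*(-3))³) = 2992*(1853 + 15³) = 2992*(1853 + 3375) = 2992*5228 = 15642176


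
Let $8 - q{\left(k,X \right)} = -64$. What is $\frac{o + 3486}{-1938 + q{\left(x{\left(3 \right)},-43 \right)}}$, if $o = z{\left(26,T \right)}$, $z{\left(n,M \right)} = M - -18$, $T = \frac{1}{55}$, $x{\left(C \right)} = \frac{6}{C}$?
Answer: $- \frac{192721}{102630} \approx -1.8778$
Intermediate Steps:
$T = \frac{1}{55} \approx 0.018182$
$q{\left(k,X \right)} = 72$ ($q{\left(k,X \right)} = 8 - -64 = 8 + 64 = 72$)
$z{\left(n,M \right)} = 18 + M$ ($z{\left(n,M \right)} = M + 18 = 18 + M$)
$o = \frac{991}{55}$ ($o = 18 + \frac{1}{55} = \frac{991}{55} \approx 18.018$)
$\frac{o + 3486}{-1938 + q{\left(x{\left(3 \right)},-43 \right)}} = \frac{\frac{991}{55} + 3486}{-1938 + 72} = \frac{192721}{55 \left(-1866\right)} = \frac{192721}{55} \left(- \frac{1}{1866}\right) = - \frac{192721}{102630}$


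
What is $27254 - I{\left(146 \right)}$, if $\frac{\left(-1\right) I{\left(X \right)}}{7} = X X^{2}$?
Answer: $21812206$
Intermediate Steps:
$I{\left(X \right)} = - 7 X^{3}$ ($I{\left(X \right)} = - 7 X X^{2} = - 7 X^{3}$)
$27254 - I{\left(146 \right)} = 27254 - - 7 \cdot 146^{3} = 27254 - \left(-7\right) 3112136 = 27254 - -21784952 = 27254 + 21784952 = 21812206$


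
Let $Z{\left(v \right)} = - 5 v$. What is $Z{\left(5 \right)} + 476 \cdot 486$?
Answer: $231311$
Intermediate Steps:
$Z{\left(5 \right)} + 476 \cdot 486 = \left(-5\right) 5 + 476 \cdot 486 = -25 + 231336 = 231311$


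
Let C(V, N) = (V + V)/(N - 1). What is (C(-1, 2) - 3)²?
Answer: 25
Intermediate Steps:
C(V, N) = 2*V/(-1 + N) (C(V, N) = (2*V)/(-1 + N) = 2*V/(-1 + N))
(C(-1, 2) - 3)² = (2*(-1)/(-1 + 2) - 3)² = (2*(-1)/1 - 3)² = (2*(-1)*1 - 3)² = (-2 - 3)² = (-5)² = 25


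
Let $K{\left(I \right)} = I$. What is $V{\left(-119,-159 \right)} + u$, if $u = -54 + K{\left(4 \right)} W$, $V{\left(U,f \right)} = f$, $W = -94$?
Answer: $-589$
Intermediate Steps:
$u = -430$ ($u = -54 + 4 \left(-94\right) = -54 - 376 = -430$)
$V{\left(-119,-159 \right)} + u = -159 - 430 = -589$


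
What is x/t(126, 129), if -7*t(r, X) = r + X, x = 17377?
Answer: -121639/255 ≈ -477.02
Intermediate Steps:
t(r, X) = -X/7 - r/7 (t(r, X) = -(r + X)/7 = -(X + r)/7 = -X/7 - r/7)
x/t(126, 129) = 17377/(-⅐*129 - ⅐*126) = 17377/(-129/7 - 18) = 17377/(-255/7) = 17377*(-7/255) = -121639/255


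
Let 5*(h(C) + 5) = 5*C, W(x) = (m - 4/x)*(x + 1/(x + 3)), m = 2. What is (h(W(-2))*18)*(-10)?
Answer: 1620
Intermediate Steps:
W(x) = (2 - 4/x)*(x + 1/(3 + x)) (W(x) = (2 - 4/x)*(x + 1/(x + 3)) = (2 - 4/x)*(x + 1/(3 + x)))
h(C) = -5 + C (h(C) = -5 + (5*C)/5 = -5 + C)
(h(W(-2))*18)*(-10) = ((-5 + 2*(-2 + (-2)² + (-2)³ - 5*(-2))/(-2*(3 - 2)))*18)*(-10) = ((-5 + 2*(-½)*(-2 + 4 - 8 + 10)/1)*18)*(-10) = ((-5 + 2*(-½)*1*4)*18)*(-10) = ((-5 - 4)*18)*(-10) = -9*18*(-10) = -162*(-10) = 1620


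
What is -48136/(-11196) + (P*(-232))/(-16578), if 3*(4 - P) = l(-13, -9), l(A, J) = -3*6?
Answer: 11444074/2577879 ≈ 4.4393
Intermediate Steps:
l(A, J) = -18
P = 10 (P = 4 - 1/3*(-18) = 4 + 6 = 10)
-48136/(-11196) + (P*(-232))/(-16578) = -48136/(-11196) + (10*(-232))/(-16578) = -48136*(-1/11196) - 2320*(-1/16578) = 12034/2799 + 1160/8289 = 11444074/2577879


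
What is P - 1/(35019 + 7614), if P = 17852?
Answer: 761084315/42633 ≈ 17852.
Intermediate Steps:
P - 1/(35019 + 7614) = 17852 - 1/(35019 + 7614) = 17852 - 1/42633 = 761084315/42633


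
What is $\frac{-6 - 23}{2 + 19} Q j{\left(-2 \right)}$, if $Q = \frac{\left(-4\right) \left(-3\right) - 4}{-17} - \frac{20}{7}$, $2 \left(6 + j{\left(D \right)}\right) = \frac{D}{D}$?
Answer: $- \frac{21054}{833} \approx -25.275$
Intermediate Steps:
$j{\left(D \right)} = - \frac{11}{2}$ ($j{\left(D \right)} = -6 + \frac{D \frac{1}{D}}{2} = -6 + \frac{1}{2} \cdot 1 = -6 + \frac{1}{2} = - \frac{11}{2}$)
$Q = - \frac{396}{119}$ ($Q = \left(12 - 4\right) \left(- \frac{1}{17}\right) - \frac{20}{7} = 8 \left(- \frac{1}{17}\right) - \frac{20}{7} = - \frac{8}{17} - \frac{20}{7} = - \frac{396}{119} \approx -3.3277$)
$\frac{-6 - 23}{2 + 19} Q j{\left(-2 \right)} = \frac{-6 - 23}{2 + 19} \left(- \frac{396}{119}\right) \left(- \frac{11}{2}\right) = - \frac{29}{21} \left(- \frac{396}{119}\right) \left(- \frac{11}{2}\right) = \left(-29\right) \frac{1}{21} \left(- \frac{396}{119}\right) \left(- \frac{11}{2}\right) = \left(- \frac{29}{21}\right) \left(- \frac{396}{119}\right) \left(- \frac{11}{2}\right) = \frac{3828}{833} \left(- \frac{11}{2}\right) = - \frac{21054}{833}$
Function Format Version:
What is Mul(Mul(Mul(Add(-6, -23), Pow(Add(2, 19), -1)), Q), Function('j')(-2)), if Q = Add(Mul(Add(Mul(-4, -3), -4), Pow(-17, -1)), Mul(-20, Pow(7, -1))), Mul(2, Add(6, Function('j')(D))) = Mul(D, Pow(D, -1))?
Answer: Rational(-21054, 833) ≈ -25.275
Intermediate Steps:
Function('j')(D) = Rational(-11, 2) (Function('j')(D) = Add(-6, Mul(Rational(1, 2), Mul(D, Pow(D, -1)))) = Add(-6, Mul(Rational(1, 2), 1)) = Add(-6, Rational(1, 2)) = Rational(-11, 2))
Q = Rational(-396, 119) (Q = Add(Mul(Add(12, -4), Rational(-1, 17)), Mul(-20, Rational(1, 7))) = Add(Mul(8, Rational(-1, 17)), Rational(-20, 7)) = Add(Rational(-8, 17), Rational(-20, 7)) = Rational(-396, 119) ≈ -3.3277)
Mul(Mul(Mul(Add(-6, -23), Pow(Add(2, 19), -1)), Q), Function('j')(-2)) = Mul(Mul(Mul(Add(-6, -23), Pow(Add(2, 19), -1)), Rational(-396, 119)), Rational(-11, 2)) = Mul(Mul(Mul(-29, Pow(21, -1)), Rational(-396, 119)), Rational(-11, 2)) = Mul(Mul(Mul(-29, Rational(1, 21)), Rational(-396, 119)), Rational(-11, 2)) = Mul(Mul(Rational(-29, 21), Rational(-396, 119)), Rational(-11, 2)) = Mul(Rational(3828, 833), Rational(-11, 2)) = Rational(-21054, 833)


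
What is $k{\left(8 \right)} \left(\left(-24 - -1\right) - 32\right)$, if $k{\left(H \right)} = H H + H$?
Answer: $-3960$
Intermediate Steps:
$k{\left(H \right)} = H + H^{2}$ ($k{\left(H \right)} = H^{2} + H = H + H^{2}$)
$k{\left(8 \right)} \left(\left(-24 - -1\right) - 32\right) = 8 \left(1 + 8\right) \left(\left(-24 - -1\right) - 32\right) = 8 \cdot 9 \left(\left(-24 + 1\right) - 32\right) = 72 \left(-23 - 32\right) = 72 \left(-55\right) = -3960$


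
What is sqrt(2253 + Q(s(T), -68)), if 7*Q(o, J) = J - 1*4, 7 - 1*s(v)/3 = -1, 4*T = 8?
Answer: sqrt(109893)/7 ≈ 47.357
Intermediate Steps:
T = 2 (T = (1/4)*8 = 2)
s(v) = 24 (s(v) = 21 - 3*(-1) = 21 + 3 = 24)
Q(o, J) = -4/7 + J/7 (Q(o, J) = (J - 1*4)/7 = (J - 4)/7 = (-4 + J)/7 = -4/7 + J/7)
sqrt(2253 + Q(s(T), -68)) = sqrt(2253 + (-4/7 + (1/7)*(-68))) = sqrt(2253 + (-4/7 - 68/7)) = sqrt(2253 - 72/7) = sqrt(15699/7) = sqrt(109893)/7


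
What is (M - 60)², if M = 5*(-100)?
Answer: 313600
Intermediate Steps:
M = -500
(M - 60)² = (-500 - 60)² = (-560)² = 313600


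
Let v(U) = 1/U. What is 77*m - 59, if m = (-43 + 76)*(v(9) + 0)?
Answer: 670/3 ≈ 223.33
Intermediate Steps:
m = 11/3 (m = (-43 + 76)*(1/9 + 0) = 33*(⅑ + 0) = 33*(⅑) = 11/3 ≈ 3.6667)
77*m - 59 = 77*(11/3) - 59 = 847/3 - 59 = 670/3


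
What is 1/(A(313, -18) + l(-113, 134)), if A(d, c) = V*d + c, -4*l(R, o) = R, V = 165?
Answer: 4/206621 ≈ 1.9359e-5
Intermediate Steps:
l(R, o) = -R/4
A(d, c) = c + 165*d (A(d, c) = 165*d + c = c + 165*d)
1/(A(313, -18) + l(-113, 134)) = 1/((-18 + 165*313) - 1/4*(-113)) = 1/((-18 + 51645) + 113/4) = 1/(51627 + 113/4) = 1/(206621/4) = 4/206621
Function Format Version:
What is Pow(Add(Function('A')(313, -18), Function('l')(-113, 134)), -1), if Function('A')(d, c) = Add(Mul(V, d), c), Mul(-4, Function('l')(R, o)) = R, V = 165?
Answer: Rational(4, 206621) ≈ 1.9359e-5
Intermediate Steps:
Function('l')(R, o) = Mul(Rational(-1, 4), R)
Function('A')(d, c) = Add(c, Mul(165, d)) (Function('A')(d, c) = Add(Mul(165, d), c) = Add(c, Mul(165, d)))
Pow(Add(Function('A')(313, -18), Function('l')(-113, 134)), -1) = Pow(Add(Add(-18, Mul(165, 313)), Mul(Rational(-1, 4), -113)), -1) = Pow(Add(Add(-18, 51645), Rational(113, 4)), -1) = Pow(Add(51627, Rational(113, 4)), -1) = Pow(Rational(206621, 4), -1) = Rational(4, 206621)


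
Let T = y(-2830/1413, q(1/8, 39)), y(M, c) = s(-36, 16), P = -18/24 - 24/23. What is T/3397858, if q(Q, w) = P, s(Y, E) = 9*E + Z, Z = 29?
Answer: 173/3397858 ≈ 5.0914e-5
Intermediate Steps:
s(Y, E) = 29 + 9*E (s(Y, E) = 9*E + 29 = 29 + 9*E)
P = -165/92 (P = -18*1/24 - 24*1/23 = -3/4 - 24/23 = -165/92 ≈ -1.7935)
q(Q, w) = -165/92
y(M, c) = 173 (y(M, c) = 29 + 9*16 = 29 + 144 = 173)
T = 173
T/3397858 = 173/3397858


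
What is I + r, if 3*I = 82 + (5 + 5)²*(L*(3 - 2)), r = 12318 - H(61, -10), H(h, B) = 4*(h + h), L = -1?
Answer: 11824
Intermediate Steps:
H(h, B) = 8*h (H(h, B) = 4*(2*h) = 8*h)
r = 11830 (r = 12318 - 8*61 = 12318 - 1*488 = 12318 - 488 = 11830)
I = -6 (I = (82 + (5 + 5)²*(-(3 - 2)))/3 = (82 + 10²*(-1*1))/3 = (82 + 100*(-1))/3 = (82 - 100)/3 = (⅓)*(-18) = -6)
I + r = -6 + 11830 = 11824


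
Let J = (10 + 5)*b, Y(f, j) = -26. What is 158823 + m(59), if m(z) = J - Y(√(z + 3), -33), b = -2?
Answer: 158819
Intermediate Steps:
J = -30 (J = (10 + 5)*(-2) = 15*(-2) = -30)
m(z) = -4 (m(z) = -30 - 1*(-26) = -30 + 26 = -4)
158823 + m(59) = 158823 - 4 = 158819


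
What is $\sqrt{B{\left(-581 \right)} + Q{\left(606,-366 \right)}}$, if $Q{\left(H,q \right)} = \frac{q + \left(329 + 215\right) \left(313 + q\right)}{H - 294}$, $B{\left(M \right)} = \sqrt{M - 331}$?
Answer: $\frac{\sqrt{-3369 + 144 i \sqrt{57}}}{6} \approx 1.5414 + 9.7959 i$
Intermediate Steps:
$B{\left(M \right)} = \sqrt{-331 + M}$
$Q{\left(H,q \right)} = \frac{170272 + 545 q}{-294 + H}$ ($Q{\left(H,q \right)} = \frac{q + 544 \left(313 + q\right)}{-294 + H} = \frac{q + \left(170272 + 544 q\right)}{-294 + H} = \frac{170272 + 545 q}{-294 + H}$)
$\sqrt{B{\left(-581 \right)} + Q{\left(606,-366 \right)}} = \sqrt{\sqrt{-331 - 581} + \frac{170272 + 545 \left(-366\right)}{-294 + 606}} = \sqrt{\sqrt{-912} + \frac{170272 - 199470}{312}} = \sqrt{4 i \sqrt{57} + \frac{1}{312} \left(-29198\right)} = \sqrt{4 i \sqrt{57} - \frac{1123}{12}} = \sqrt{- \frac{1123}{12} + 4 i \sqrt{57}}$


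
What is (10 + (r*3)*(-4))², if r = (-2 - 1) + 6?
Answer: 676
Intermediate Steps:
r = 3 (r = -3 + 6 = 3)
(10 + (r*3)*(-4))² = (10 + (3*3)*(-4))² = (10 + 9*(-4))² = (10 - 36)² = (-26)² = 676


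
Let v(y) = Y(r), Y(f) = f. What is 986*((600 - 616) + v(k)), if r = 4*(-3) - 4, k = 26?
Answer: -31552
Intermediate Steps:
r = -16 (r = -12 - 4 = -16)
v(y) = -16
986*((600 - 616) + v(k)) = 986*((600 - 616) - 16) = 986*(-16 - 16) = 986*(-32) = -31552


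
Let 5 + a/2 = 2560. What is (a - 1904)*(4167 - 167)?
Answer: 12824000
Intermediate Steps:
a = 5110 (a = -10 + 2*2560 = -10 + 5120 = 5110)
(a - 1904)*(4167 - 167) = (5110 - 1904)*(4167 - 167) = 3206*4000 = 12824000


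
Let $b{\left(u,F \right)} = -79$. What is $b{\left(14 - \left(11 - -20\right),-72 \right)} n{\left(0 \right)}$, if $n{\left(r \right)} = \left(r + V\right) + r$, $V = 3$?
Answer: $-237$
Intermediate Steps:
$n{\left(r \right)} = 3 + 2 r$ ($n{\left(r \right)} = \left(r + 3\right) + r = \left(3 + r\right) + r = 3 + 2 r$)
$b{\left(14 - \left(11 - -20\right),-72 \right)} n{\left(0 \right)} = - 79 \left(3 + 2 \cdot 0\right) = - 79 \left(3 + 0\right) = \left(-79\right) 3 = -237$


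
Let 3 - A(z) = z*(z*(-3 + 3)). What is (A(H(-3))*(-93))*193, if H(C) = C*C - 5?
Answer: -53847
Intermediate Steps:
H(C) = -5 + C² (H(C) = C² - 5 = -5 + C²)
A(z) = 3 (A(z) = 3 - z*z*(-3 + 3) = 3 - z*z*0 = 3 - z*0 = 3 - 1*0 = 3 + 0 = 3)
(A(H(-3))*(-93))*193 = (3*(-93))*193 = -279*193 = -53847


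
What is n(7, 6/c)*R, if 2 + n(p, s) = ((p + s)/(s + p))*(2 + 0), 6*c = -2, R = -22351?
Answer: 0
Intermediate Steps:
c = -1/3 (c = (1/6)*(-2) = -1/3 ≈ -0.33333)
n(p, s) = 0 (n(p, s) = -2 + ((p + s)/(s + p))*(2 + 0) = -2 + ((p + s)/(p + s))*2 = -2 + 1*2 = -2 + 2 = 0)
n(7, 6/c)*R = 0*(-22351) = 0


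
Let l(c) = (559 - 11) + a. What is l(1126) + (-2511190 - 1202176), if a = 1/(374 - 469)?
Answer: -352717711/95 ≈ -3.7128e+6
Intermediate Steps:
a = -1/95 (a = 1/(-95) = -1/95 ≈ -0.010526)
l(c) = 52059/95 (l(c) = (559 - 11) - 1/95 = 548 - 1/95 = 52059/95)
l(1126) + (-2511190 - 1202176) = 52059/95 + (-2511190 - 1202176) = 52059/95 - 3713366 = -352717711/95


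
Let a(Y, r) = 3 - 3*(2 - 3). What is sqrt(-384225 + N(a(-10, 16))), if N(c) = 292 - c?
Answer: I*sqrt(383939) ≈ 619.63*I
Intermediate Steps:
a(Y, r) = 6 (a(Y, r) = 3 - 3*(-1) = 3 - 1*(-3) = 3 + 3 = 6)
sqrt(-384225 + N(a(-10, 16))) = sqrt(-384225 + (292 - 1*6)) = sqrt(-384225 + (292 - 6)) = sqrt(-384225 + 286) = sqrt(-383939) = I*sqrt(383939)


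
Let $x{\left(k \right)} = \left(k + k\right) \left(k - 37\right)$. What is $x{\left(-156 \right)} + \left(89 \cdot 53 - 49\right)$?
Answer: $64884$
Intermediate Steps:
$x{\left(k \right)} = 2 k \left(-37 + k\right)$
$x{\left(-156 \right)} + \left(89 \cdot 53 - 49\right) = 2 \left(-156\right) \left(-37 - 156\right) + \left(89 \cdot 53 - 49\right) = 2 \left(-156\right) \left(-193\right) + \left(4717 - 49\right) = 60216 + 4668 = 64884$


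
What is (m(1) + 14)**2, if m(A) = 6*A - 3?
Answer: 289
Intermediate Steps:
m(A) = -3 + 6*A
(m(1) + 14)**2 = ((-3 + 6*1) + 14)**2 = ((-3 + 6) + 14)**2 = (3 + 14)**2 = 17**2 = 289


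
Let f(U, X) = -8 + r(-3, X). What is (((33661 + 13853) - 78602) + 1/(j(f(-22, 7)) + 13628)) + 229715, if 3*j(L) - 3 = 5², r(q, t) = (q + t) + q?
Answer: 8126227827/40912 ≈ 1.9863e+5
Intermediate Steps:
r(q, t) = t + 2*q
f(U, X) = -14 + X (f(U, X) = -8 + (X + 2*(-3)) = -8 + (X - 6) = -8 + (-6 + X) = -14 + X)
j(L) = 28/3 (j(L) = 1 + (⅓)*5² = 1 + (⅓)*25 = 1 + 25/3 = 28/3)
(((33661 + 13853) - 78602) + 1/(j(f(-22, 7)) + 13628)) + 229715 = (((33661 + 13853) - 78602) + 1/(28/3 + 13628)) + 229715 = ((47514 - 78602) + 1/(40912/3)) + 229715 = (-31088 + 3/40912) + 229715 = -1271872253/40912 + 229715 = 8126227827/40912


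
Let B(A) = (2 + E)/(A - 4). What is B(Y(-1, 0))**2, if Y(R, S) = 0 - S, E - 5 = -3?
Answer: 1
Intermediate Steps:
E = 2 (E = 5 - 3 = 2)
Y(R, S) = -S
B(A) = 4/(-4 + A) (B(A) = (2 + 2)/(A - 4) = 4/(-4 + A))
B(Y(-1, 0))**2 = (4/(-4 - 1*0))**2 = (4/(-4 + 0))**2 = (4/(-4))**2 = (4*(-1/4))**2 = (-1)**2 = 1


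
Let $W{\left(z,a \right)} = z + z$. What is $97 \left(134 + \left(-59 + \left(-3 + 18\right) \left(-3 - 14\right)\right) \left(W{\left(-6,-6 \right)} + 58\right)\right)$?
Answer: $-1388070$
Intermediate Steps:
$W{\left(z,a \right)} = 2 z$
$97 \left(134 + \left(-59 + \left(-3 + 18\right) \left(-3 - 14\right)\right) \left(W{\left(-6,-6 \right)} + 58\right)\right) = 97 \left(134 + \left(-59 + \left(-3 + 18\right) \left(-3 - 14\right)\right) \left(2 \left(-6\right) + 58\right)\right) = 97 \left(134 + \left(-59 + 15 \left(-17\right)\right) \left(-12 + 58\right)\right) = 97 \left(134 + \left(-59 - 255\right) 46\right) = 97 \left(134 - 14444\right) = 97 \left(-14310\right) = -1388070$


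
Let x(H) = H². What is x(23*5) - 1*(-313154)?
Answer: 326379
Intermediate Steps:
x(23*5) - 1*(-313154) = (23*5)² - 1*(-313154) = 115² + 313154 = 13225 + 313154 = 326379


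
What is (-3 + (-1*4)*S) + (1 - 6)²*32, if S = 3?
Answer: 785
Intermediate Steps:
(-3 + (-1*4)*S) + (1 - 6)²*32 = (-3 - 1*4*3) + (1 - 6)²*32 = (-3 - 4*3) + (-5)²*32 = (-3 - 12) + 25*32 = -15 + 800 = 785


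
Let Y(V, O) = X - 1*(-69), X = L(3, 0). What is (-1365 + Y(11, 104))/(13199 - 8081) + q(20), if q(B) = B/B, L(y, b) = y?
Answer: 1275/1706 ≈ 0.74736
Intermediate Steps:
X = 3
q(B) = 1
Y(V, O) = 72 (Y(V, O) = 3 - 1*(-69) = 3 + 69 = 72)
(-1365 + Y(11, 104))/(13199 - 8081) + q(20) = (-1365 + 72)/(13199 - 8081) + 1 = -1293/5118 + 1 = -1293*1/5118 + 1 = -431/1706 + 1 = 1275/1706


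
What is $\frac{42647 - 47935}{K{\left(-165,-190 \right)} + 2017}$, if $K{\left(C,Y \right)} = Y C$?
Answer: $- \frac{5288}{33367} \approx -0.15848$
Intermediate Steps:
$K{\left(C,Y \right)} = C Y$
$\frac{42647 - 47935}{K{\left(-165,-190 \right)} + 2017} = \frac{42647 - 47935}{\left(-165\right) \left(-190\right) + 2017} = - \frac{5288}{31350 + 2017} = - \frac{5288}{33367}$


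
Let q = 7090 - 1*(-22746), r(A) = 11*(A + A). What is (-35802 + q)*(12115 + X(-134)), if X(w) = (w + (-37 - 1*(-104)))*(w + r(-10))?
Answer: -213779678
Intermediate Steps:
r(A) = 22*A (r(A) = 11*(2*A) = 22*A)
X(w) = (-220 + w)*(67 + w) (X(w) = (w + (-37 - 1*(-104)))*(w + 22*(-10)) = (w + (-37 + 104))*(w - 220) = (w + 67)*(-220 + w) = (67 + w)*(-220 + w) = (-220 + w)*(67 + w))
q = 29836 (q = 7090 + 22746 = 29836)
(-35802 + q)*(12115 + X(-134)) = (-35802 + 29836)*(12115 + (-14740 + (-134)² - 153*(-134))) = -5966*(12115 + (-14740 + 17956 + 20502)) = -5966*(12115 + 23718) = -5966*35833 = -213779678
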